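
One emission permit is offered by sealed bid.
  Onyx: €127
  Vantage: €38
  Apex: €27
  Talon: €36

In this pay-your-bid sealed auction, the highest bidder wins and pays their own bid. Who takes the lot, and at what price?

Onyx pays €127

Rule: the highest bidder wins and pays their own bid.
Bids ranked: 127 (Onyx) > 38 (Vantage) > 36 (Talon) > 27 (Apex)
Onyx has the highest bid and pays exactly that: €127.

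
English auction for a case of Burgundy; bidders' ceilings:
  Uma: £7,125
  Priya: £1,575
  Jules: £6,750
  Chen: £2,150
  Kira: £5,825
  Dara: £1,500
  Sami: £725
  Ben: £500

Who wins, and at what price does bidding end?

Uma wins at £6,750

Limits ranked: 7,125 (Uma) > 6,750 (Jules) > 5,825 (Kira) > 2,150 (Chen) > 1,575 (Priya) > 1,500 (Dara) > …
Bidding ends when Jules exits at £6,750; Uma takes it.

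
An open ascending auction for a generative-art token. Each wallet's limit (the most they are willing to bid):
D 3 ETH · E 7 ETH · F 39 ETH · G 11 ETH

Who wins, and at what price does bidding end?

F wins at 11 ETH

Open ascending-bid auction: the price rises until one bidder remains; the winner pays the price at which the last rival dropped out.
Sorting limits: 39 (F) > 11 (G) > 7 (E) > 3 (D)
G is the last rival to drop out, at 11 ETH; F remains and wins at that price.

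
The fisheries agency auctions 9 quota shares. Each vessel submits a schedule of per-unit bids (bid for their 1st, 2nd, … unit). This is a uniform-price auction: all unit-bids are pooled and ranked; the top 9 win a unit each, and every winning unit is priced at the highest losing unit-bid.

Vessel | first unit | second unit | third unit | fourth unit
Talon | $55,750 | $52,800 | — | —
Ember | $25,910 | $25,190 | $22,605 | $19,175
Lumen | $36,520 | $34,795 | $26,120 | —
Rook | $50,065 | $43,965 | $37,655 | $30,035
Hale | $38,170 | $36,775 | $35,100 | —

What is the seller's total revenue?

Pooled unit-bids ranked (top 9): 55,750 (Talon-1), 52,800 (Talon-2), 50,065 (Rook-1), 43,965 (Rook-2), 38,170 (Hale-1), 37,655 (Rook-3), 36,775 (Hale-2), 36,520 (Lumen-1), 35,100 (Hale-3)
First bid not allocated: $34,795.
Allocation: Hale 3, Lumen 1, Rook 3, Talon 2. Every unit priced at $34,795.
Revenue = 9 × 34,795 = $313,155.

Total revenue: $313,155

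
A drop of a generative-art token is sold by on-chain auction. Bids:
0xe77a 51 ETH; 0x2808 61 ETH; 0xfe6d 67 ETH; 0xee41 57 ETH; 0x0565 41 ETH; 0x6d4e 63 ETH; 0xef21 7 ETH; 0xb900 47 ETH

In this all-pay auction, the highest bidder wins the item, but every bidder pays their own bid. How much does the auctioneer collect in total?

Rule: the highest bidder wins the item, but every bidder pays their own bid.
Sorting bids: 67 (0xfe6d) > 63 (0x6d4e) > 61 (0x2808) > 57 (0xee41) > 51 (0xe77a) > 47 (0xb900) > …
0xfe6d wins with the top bid; all bids are sunk regardless.
Every bidder forfeits their bid regardless of winning.
Revenue = 51 + 61 + 67 + 57 + 41 + 63 + 7 + 47 = 394 ETH.

Total revenue: 394 ETH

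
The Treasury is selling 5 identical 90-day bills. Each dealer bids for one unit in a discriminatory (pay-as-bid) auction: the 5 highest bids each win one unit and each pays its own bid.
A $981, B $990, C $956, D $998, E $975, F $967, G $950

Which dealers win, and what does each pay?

D $998, B $990, A $981, E $975, F $967

Sorting: 998 (D), 990 (B), 981 (A), 975 (E), 967 (F), 956 (C), 950 (G)
Winners (5 units): D, B, A, E, F.
Each winner pays its own bid: D $998, B $990, A $981, E $975, F $967.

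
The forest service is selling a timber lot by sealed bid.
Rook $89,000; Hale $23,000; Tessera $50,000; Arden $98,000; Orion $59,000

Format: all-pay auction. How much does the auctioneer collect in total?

All-pay auction: the highest bidder wins the item, but every bidder pays their own bid.
Bids in order: 98,000 (Arden) > 89,000 (Rook) > 59,000 (Orion) > 50,000 (Tessera) > 23,000 (Hale)
Arden wins with the top bid; all bids are sunk regardless.
Every bidder forfeits their bid regardless of winning.
Revenue = 89,000 + 23,000 + 50,000 + 98,000 + 59,000 = $319,000.

Total revenue: $319,000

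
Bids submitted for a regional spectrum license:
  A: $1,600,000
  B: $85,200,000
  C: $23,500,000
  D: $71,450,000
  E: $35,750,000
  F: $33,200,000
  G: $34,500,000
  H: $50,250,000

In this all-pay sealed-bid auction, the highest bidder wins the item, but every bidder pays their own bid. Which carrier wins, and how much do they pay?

All-pay sealed-bid auction: the highest bidder wins the item, but every bidder pays their own bid.
Sorting bids: 85,200,000 (B) > 71,450,000 (D) > 50,250,000 (H) > 35,750,000 (E) > 34,500,000 (G) > 33,200,000 (F) > …
B wins with the top bid; all bids are sunk regardless.

B pays $85,200,000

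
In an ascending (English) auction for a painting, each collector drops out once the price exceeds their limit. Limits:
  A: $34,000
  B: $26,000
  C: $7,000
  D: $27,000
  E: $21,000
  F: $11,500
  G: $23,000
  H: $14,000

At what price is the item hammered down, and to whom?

A wins at $27,000

Limits in order: 34,000 (A) > 27,000 (D) > 26,000 (B) > 23,000 (G) > 21,000 (E) > 14,000 (H) > …
Bidding ends when D exits at $27,000; A takes it.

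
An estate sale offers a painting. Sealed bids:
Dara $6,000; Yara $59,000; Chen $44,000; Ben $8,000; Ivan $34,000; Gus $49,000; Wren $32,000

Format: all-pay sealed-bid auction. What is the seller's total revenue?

Total revenue: $232,000

Bids ranked: 59,000 (Yara) > 49,000 (Gus) > 44,000 (Chen) > 34,000 (Ivan) > 32,000 (Wren) > 8,000 (Ben) > …
Yara wins with the top bid; all bids are sunk regardless.
Every bidder forfeits their bid regardless of winning.
Revenue = 6,000 + 59,000 + 44,000 + 8,000 + 34,000 + 49,000 + 32,000 = $232,000.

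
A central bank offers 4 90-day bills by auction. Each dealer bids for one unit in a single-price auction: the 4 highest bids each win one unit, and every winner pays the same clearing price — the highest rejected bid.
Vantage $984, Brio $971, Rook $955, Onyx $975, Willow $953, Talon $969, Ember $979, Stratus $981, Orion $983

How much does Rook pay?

Sorting: 984 (Vantage), 983 (Orion), 981 (Stratus), 979 (Ember), 975 (Onyx), 971 (Brio), …
Top 4: Vantage, Orion, Stratus, Ember.
Highest unsuccessful bid: $975 → clearing price.
Rook does not win → pays $0.

Rook pays $0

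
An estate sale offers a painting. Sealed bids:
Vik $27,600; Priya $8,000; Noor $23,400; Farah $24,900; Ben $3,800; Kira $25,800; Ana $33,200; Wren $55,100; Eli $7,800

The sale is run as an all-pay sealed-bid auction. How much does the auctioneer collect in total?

Sorting bids: 55,100 (Wren) > 33,200 (Ana) > 27,600 (Vik) > 25,800 (Kira) > 24,900 (Farah) > 23,400 (Noor) > …
Wren wins with the top bid; all bids are sunk regardless.
Every bidder forfeits their bid regardless of winning.
Revenue = 27,600 + 8,000 + 23,400 + 24,900 + 3,800 + 25,800 + 33,200 + 55,100 + 7,800 = $209,600.

Total revenue: $209,600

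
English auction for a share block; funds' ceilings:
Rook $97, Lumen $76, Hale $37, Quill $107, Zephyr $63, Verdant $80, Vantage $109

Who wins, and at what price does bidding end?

Vantage wins at $107

Open ascending-bid auction: the price rises until one bidder remains; the winner pays the price at which the last rival dropped out.
Limits ranked: 109 (Vantage) > 107 (Quill) > 97 (Rook) > 80 (Verdant) > 76 (Lumen) > 63 (Zephyr) > …
Once the price passes $107, only Vantage is left; the hammer falls at Quill's limit of $107.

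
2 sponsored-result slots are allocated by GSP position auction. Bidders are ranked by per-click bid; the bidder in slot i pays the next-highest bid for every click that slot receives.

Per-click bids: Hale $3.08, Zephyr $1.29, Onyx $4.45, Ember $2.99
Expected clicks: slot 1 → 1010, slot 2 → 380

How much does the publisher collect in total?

Total revenue: $4247.00

Ranked by bid: $4.45 (Onyx) > $3.08 (Hale) > $2.99 (Ember) > …
Slot 1: Onyx pays $3.08 × 1010 = $3110.80
Slot 2: Hale pays $2.99 × 380 = $1136.20
Total = $4247.00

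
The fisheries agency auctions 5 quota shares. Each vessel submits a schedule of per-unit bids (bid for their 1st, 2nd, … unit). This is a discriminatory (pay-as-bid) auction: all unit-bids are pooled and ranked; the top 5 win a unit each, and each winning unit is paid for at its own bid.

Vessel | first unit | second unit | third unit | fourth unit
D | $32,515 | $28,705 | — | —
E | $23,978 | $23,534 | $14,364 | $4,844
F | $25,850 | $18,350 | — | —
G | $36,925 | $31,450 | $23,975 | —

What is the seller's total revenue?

Merging the schedules and taking the best 5: 36,925 (G-1), 32,515 (D-1), 31,450 (G-2), 28,705 (D-2), 25,850 (F-1)
Next rejected bid: $23,978 (not a price — pay-as-bid).
Each winning unit pays its own bid.
Revenue = 36,925 + 32,515 + 31,450 + 28,705 + 25,850 = $155,445.

Total revenue: $155,445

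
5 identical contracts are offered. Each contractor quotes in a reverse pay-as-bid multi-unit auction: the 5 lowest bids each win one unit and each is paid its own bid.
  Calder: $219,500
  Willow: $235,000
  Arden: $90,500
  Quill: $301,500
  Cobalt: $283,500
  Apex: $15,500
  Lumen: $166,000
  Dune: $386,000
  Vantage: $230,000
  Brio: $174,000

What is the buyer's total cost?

Ordering the bids: 15,500 (Apex), 90,500 (Arden), 166,000 (Lumen), 174,000 (Brio), 219,500 (Calder), 230,000 (Vantage), 235,000 (Willow), …
Winners (5 units): Apex, Arden, Lumen, Brio, Calder.
Total cost = 15,500 + 90,500 + 166,000 + 174,000 + 219,500 = $665,500.

Total cost: $665,500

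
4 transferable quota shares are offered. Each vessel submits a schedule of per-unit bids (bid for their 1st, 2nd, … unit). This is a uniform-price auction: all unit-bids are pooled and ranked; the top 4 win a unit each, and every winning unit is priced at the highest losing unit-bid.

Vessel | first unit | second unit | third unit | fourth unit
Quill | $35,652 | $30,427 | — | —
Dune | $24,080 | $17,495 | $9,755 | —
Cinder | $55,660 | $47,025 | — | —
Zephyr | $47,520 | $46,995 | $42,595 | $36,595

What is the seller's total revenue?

Total revenue: $170,380

Merging the schedules and taking the best 4: 55,660 (Cinder-1), 47,520 (Zephyr-1), 47,025 (Cinder-2), 46,995 (Zephyr-2)
The (k+1)-th unit-bid is $42,595.
Allocation: Cinder 2, Zephyr 2. Every unit priced at $42,595.
Revenue = 4 × 42,595 = $170,380.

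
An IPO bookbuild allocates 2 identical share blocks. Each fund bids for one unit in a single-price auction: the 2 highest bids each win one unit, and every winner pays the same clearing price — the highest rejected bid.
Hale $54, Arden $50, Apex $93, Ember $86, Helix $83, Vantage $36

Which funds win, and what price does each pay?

Sorting: 93 (Apex), 86 (Ember), 83 (Helix), 54 (Hale), …
Winners (2 units): Apex, Ember.
Highest unsuccessful bid: $83 → clearing price.

Apex, Ember; each pays $83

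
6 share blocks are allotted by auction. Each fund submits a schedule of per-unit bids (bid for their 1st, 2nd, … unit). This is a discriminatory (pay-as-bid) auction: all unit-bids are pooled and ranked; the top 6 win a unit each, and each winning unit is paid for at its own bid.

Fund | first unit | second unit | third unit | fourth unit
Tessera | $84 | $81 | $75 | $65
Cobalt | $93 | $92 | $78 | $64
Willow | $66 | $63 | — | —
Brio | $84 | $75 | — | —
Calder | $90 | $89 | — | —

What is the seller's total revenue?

Total revenue: $532

All unit-bids, highest first — top 6: 93 (Cobalt-1), 92 (Cobalt-2), 90 (Calder-1), 89 (Calder-2), 84 (Tessera-1), 84 (Brio-1)
Next rejected bid: $81 (not a price — pay-as-bid).
Each winning unit pays its own bid.
Revenue = 93 + 92 + 90 + 89 + 84 + 84 = $532.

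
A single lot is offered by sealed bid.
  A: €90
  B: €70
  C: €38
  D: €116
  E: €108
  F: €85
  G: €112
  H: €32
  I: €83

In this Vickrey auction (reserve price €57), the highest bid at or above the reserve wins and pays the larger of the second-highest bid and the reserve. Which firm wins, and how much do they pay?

D pays €112

Rule: the highest bid at or above the reserve wins and pays the larger of the second-highest bid and the reserve.
Bids ranked: 116 (D) > 112 (G) > 108 (E) > 90 (A) > 85 (F) > 83 (I) > …
D has the top bid at or above the reserve (€116).
Second-highest bid €112 exceeds the reserve €57 → payment €112.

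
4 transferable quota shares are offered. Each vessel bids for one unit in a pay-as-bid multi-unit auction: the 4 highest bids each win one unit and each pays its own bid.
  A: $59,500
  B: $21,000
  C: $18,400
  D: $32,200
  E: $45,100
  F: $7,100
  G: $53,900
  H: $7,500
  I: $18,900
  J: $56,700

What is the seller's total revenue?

Total revenue: $215,200

Ordering the bids: 59,500 (A), 56,700 (J), 53,900 (G), 45,100 (E), 32,200 (D), 21,000 (B), …
Winners (4 units): A, J, G, E.
Total revenue = 59,500 + 56,700 + 53,900 + 45,100 = $215,200.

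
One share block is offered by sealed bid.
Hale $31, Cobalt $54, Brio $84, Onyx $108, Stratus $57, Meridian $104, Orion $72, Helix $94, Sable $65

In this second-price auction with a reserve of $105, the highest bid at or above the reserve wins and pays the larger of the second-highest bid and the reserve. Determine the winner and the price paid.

Rule: the highest bid at or above the reserve wins and pays the larger of the second-highest bid and the reserve.
Bids in order: 108 (Onyx) > 104 (Meridian) > 94 (Helix) > 84 (Brio) > 72 (Orion) > 65 (Sable) > …
Onyx has the top bid at or above the reserve ($108).
Second-highest bid $104 is below the reserve $105, so the reserve binds → payment $105.

Onyx pays $105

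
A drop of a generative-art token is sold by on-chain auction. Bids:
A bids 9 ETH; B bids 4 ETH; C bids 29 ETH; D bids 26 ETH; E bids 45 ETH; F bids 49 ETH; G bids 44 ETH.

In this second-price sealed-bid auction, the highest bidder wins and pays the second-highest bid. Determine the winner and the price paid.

F pays 45 ETH

Bids in order: 49 (F) > 45 (E) > 44 (G) > 29 (C) > 26 (D) > 9 (A) > …
F wins with the highest bid; price is set by the runner-up at 45 ETH.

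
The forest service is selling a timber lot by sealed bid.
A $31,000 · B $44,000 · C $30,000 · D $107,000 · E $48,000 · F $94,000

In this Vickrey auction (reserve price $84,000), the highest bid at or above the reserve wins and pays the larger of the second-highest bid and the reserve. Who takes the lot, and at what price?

D pays $94,000

Rule: the highest bid at or above the reserve wins and pays the larger of the second-highest bid and the reserve.
Bids in order: 107,000 (D) > 94,000 (F) > 48,000 (E) > 44,000 (B) > 31,000 (A) > 30,000 (C)
Highest eligible bid: D at $107,000.
Second-highest bid $94,000 exceeds the reserve $84,000 → payment $94,000.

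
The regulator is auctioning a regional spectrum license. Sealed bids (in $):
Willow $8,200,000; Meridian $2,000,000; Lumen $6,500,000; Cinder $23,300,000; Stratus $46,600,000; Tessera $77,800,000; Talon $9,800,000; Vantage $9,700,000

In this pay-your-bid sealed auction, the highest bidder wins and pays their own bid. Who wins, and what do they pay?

Sorting bids: 77,800,000 (Tessera) > 46,600,000 (Stratus) > 23,300,000 (Cinder) > 9,800,000 (Talon) > 9,700,000 (Vantage) > 8,200,000 (Willow) > …
Tessera is highest → pays own bid, $77,800,000.

Tessera pays $77,800,000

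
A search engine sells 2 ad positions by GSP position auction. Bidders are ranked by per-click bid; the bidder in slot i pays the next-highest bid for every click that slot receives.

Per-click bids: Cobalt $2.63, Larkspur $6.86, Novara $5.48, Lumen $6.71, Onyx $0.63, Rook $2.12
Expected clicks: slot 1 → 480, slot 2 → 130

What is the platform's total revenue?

Total revenue: $3933.20

Sorting advertisers: $6.86 (Larkspur) > $6.71 (Lumen) > $5.48 (Novara) > …
Slot 1: Larkspur pays $6.71 × 480 = $3220.80
Slot 2: Lumen pays $5.48 × 130 = $712.40
Total = $3933.20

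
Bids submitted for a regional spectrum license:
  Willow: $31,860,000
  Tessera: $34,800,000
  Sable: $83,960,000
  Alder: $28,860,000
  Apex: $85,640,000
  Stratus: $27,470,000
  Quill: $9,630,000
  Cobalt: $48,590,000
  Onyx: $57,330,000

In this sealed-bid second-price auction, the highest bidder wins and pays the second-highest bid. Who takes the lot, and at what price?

Sealed-bid second-price auction: the highest bidder wins and pays the second-highest bid.
Bids ranked: 85,640,000 (Apex) > 83,960,000 (Sable) > 57,330,000 (Onyx) > 48,590,000 (Cobalt) > 34,800,000 (Tessera) > 31,860,000 (Willow) > …
Apex wins with the highest bid; price is set by the runner-up at $83,960,000.

Apex pays $83,960,000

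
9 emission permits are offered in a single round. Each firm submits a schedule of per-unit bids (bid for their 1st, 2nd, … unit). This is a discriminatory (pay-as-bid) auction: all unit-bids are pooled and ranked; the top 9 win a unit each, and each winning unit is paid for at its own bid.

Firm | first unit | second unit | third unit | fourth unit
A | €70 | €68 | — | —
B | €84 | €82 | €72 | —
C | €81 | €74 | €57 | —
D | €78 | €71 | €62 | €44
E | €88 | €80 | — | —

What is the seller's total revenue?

Total revenue: €710

Merging the schedules and taking the best 9: 88 (E-1), 84 (B-1), 82 (B-2), 81 (C-1), 80 (E-2), 78 (D-1), 74 (C-2), 72 (B-3), 71 (D-2)
Next rejected bid: €70 (not a price — pay-as-bid).
Each winning unit pays its own bid.
Revenue = 88 + 84 + 82 + 81 + 80 + 78 + 74 + 72 + 71 = €710.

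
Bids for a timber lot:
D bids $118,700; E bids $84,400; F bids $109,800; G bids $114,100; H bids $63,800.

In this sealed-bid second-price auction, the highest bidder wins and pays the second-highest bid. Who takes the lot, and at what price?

D pays $114,100

Sorting bids: 118,700 (D) > 114,100 (G) > 109,800 (F) > 84,400 (E) > 63,800 (H)
D is highest; pays the second-highest bid, $114,100.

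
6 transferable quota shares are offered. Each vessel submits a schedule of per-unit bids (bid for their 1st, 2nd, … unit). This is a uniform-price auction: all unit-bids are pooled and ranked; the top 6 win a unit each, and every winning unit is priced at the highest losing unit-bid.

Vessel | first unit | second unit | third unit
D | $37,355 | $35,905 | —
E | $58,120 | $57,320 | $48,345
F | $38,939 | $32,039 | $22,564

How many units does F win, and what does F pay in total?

F: 1 unit, pays $32,039

Pooled unit-bids ranked (top 6): 58,120 (E-1), 57,320 (E-2), 48,345 (E-3), 38,939 (F-1), 37,355 (D-1), 35,905 (D-2)
The (k+1)-th unit-bid is $32,039.
F wins 1 unit(s) at $32,039 each.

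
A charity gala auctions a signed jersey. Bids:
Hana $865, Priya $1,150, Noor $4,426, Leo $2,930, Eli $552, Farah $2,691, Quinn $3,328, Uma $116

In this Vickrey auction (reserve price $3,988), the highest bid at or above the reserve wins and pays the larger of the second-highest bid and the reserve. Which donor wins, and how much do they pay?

Noor pays $3,988

Bids ranked: 4,426 (Noor) > 3,328 (Quinn) > 2,930 (Leo) > 2,691 (Farah) > 1,150 (Priya) > 865 (Hana) > …
Highest eligible bid: Noor at $4,426.
Second-highest bid $3,328 is below the reserve $3,988, so the reserve binds → payment $3,988.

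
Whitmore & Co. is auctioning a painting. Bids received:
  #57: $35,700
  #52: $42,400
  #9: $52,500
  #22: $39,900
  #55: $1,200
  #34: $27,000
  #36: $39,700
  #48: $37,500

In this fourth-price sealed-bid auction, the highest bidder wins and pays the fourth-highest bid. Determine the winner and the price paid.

Sorting bids: 52,500 (#9) > 42,400 (#52) > 39,900 (#22) > 39,700 (#36) > 37,500 (#48) > 35,700 (#57) > …
#9 is highest; pays the fourth-highest bid, $39,700.

#9 pays $39,700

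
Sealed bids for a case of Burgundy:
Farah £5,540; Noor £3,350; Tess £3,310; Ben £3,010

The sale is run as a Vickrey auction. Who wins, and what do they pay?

Vickrey auction: the highest bidder wins and pays the second-highest bid.
Bids in order: 5,540 (Farah) > 3,350 (Noor) > 3,310 (Tess) > 3,010 (Ben)
Second-price: Farah pays Noor's bid of £3,350.

Farah pays £3,350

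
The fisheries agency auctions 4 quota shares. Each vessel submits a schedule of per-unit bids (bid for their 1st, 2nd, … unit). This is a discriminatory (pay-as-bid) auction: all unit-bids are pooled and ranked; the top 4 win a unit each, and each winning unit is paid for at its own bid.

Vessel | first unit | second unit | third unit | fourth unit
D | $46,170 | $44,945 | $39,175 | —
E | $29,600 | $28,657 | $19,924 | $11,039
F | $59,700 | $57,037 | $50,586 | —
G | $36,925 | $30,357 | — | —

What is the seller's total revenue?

Pooled unit-bids ranked (top 4): 59,700 (F-1), 57,037 (F-2), 50,586 (F-3), 46,170 (D-1)
Next rejected bid: $44,945 (not a price — pay-as-bid).
Each winning unit pays its own bid.
Revenue = 59,700 + 57,037 + 50,586 + 46,170 = $213,493.

Total revenue: $213,493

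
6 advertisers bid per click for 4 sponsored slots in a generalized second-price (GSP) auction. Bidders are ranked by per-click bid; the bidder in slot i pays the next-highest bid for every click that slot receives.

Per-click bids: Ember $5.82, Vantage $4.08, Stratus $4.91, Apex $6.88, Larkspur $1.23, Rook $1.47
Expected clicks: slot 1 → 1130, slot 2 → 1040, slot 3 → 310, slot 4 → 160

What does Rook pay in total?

Sorting advertisers: $6.88 (Apex) > $5.82 (Ember) > $4.91 (Stratus) > $4.08 (Vantage) > $1.47 (Rook) > …
Rook ranks below slot 4 → no slot, pays nothing.

Rook pays $0.00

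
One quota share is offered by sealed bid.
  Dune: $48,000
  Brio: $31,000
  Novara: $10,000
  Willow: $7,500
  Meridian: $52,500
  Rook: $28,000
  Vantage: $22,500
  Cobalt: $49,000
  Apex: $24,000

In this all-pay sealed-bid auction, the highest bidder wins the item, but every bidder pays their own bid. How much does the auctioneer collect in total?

Bids ranked: 52,500 (Meridian) > 49,000 (Cobalt) > 48,000 (Dune) > 31,000 (Brio) > 28,000 (Rook) > 24,000 (Apex) > …
Meridian wins with the top bid; all bids are sunk regardless.
Every bidder forfeits their bid regardless of winning.
Revenue = 48,000 + 31,000 + 10,000 + 7,500 + 52,500 + 28,000 + 22,500 + 49,000 + 24,000 = $272,500.

Total revenue: $272,500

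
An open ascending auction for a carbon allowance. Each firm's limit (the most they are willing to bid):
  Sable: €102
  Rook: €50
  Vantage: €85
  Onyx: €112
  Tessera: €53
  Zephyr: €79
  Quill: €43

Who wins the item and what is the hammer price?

Onyx wins at €102

Limits in order: 112 (Onyx) > 102 (Sable) > 85 (Vantage) > 79 (Zephyr) > 53 (Tessera) > 50 (Rook) > …
Sable is the last rival to drop out, at €102; Onyx remains and wins at that price.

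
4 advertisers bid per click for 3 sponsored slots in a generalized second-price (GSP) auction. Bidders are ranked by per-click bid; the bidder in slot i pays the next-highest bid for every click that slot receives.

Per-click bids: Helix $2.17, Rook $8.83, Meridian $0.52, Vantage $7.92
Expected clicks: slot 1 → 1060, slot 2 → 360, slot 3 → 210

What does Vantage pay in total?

Vantage pays $781.20

Ranked by bid: $8.83 (Rook) > $7.92 (Vantage) > $2.17 (Helix) > $0.52 (Meridian)
Vantage holds slot 2 → pays next bid $2.17 × 360 clicks = $781.20.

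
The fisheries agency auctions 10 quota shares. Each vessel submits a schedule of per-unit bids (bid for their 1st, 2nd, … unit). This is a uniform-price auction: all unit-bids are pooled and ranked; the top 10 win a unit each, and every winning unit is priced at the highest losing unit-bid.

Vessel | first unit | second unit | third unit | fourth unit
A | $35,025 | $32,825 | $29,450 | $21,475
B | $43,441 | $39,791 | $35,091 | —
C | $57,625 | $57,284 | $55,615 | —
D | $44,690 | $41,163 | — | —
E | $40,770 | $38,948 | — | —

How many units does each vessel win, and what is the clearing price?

Pooled unit-bids ranked (top 10): 57,625 (C-1), 57,284 (C-2), 55,615 (C-3), 44,690 (D-1), 43,441 (B-1), 41,163 (D-2), 40,770 (E-1), 39,791 (B-2), 38,948 (E-2), 35,091 (B-3)
The (k+1)-th unit-bid is $35,025.
Allocation: B 3, C 3, D 2, E 2.

B 3, C 3, D 2, E 2; clearing price $35,025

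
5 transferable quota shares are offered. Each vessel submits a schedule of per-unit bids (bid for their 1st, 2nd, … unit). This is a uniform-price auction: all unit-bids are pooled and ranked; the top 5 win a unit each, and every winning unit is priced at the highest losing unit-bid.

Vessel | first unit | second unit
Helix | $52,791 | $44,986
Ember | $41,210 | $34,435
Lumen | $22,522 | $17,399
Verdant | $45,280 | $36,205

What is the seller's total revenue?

Total revenue: $172,175

All unit-bids, highest first — top 5: 52,791 (Helix-1), 45,280 (Verdant-1), 44,986 (Helix-2), 41,210 (Ember-1), 36,205 (Verdant-2)
First bid not allocated: $34,435.
Allocation: Ember 1, Helix 2, Verdant 2. Every unit priced at $34,435.
Revenue = 5 × 34,435 = $172,175.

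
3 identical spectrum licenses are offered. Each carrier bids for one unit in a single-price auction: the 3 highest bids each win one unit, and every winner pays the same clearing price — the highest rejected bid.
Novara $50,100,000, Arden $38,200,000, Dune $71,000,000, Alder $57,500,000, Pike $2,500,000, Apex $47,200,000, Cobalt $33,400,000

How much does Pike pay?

Pike pays $0

Sorting: 71,000,000 (Dune), 57,500,000 (Alder), 50,100,000 (Novara), 47,200,000 (Apex), 38,200,000 (Arden), …
Winners (3 units): Dune, Alder, Novara.
Highest unsuccessful bid: $47,200,000 → clearing price.
Pike does not win → pays $0.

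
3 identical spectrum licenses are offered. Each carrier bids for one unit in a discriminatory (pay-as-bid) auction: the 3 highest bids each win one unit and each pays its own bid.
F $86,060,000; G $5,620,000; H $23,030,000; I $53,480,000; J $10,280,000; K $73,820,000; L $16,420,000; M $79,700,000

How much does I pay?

I pays $0

Bids ranked high→low: 86,060,000 (F), 79,700,000 (M), 73,820,000 (K), 53,480,000 (I), 23,030,000 (H), …
Winners (3 units): F, M, K.
I does not win → $0.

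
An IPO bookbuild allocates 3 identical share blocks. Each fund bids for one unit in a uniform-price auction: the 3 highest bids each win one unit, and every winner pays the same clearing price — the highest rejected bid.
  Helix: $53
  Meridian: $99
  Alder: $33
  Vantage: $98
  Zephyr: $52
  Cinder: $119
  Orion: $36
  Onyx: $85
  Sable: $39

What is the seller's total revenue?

Total revenue: $255

Sorting: 119 (Cinder), 99 (Meridian), 98 (Vantage), 85 (Onyx), 53 (Helix), …
Winners (3 units): Cinder, Meridian, Vantage.
Highest unsuccessful bid: $85 → clearing price.
Total revenue = 3 × $85 = $255.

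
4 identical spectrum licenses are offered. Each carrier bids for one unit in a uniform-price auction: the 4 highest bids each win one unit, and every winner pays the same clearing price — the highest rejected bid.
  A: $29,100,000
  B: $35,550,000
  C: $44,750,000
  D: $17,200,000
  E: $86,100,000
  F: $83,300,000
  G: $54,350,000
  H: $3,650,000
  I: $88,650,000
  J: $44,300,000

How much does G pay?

Sorting: 88,650,000 (I), 86,100,000 (E), 83,300,000 (F), 54,350,000 (G), 44,750,000 (C), 44,300,000 (J), …
Top 4: I, E, F, G.
Clearing price = highest rejected bid = $44,750,000.
G wins → pays $44,750,000.

G pays $44,750,000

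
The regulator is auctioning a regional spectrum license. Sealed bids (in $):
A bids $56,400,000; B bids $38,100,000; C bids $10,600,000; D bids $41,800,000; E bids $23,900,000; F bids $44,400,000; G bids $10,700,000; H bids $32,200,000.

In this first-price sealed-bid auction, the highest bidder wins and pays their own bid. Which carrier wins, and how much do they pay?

Bids in order: 56,400,000 (A) > 44,400,000 (F) > 41,800,000 (D) > 38,100,000 (B) > 32,200,000 (H) > 23,900,000 (E) > …
First-price: A pays what they bid, $56,400,000.

A pays $56,400,000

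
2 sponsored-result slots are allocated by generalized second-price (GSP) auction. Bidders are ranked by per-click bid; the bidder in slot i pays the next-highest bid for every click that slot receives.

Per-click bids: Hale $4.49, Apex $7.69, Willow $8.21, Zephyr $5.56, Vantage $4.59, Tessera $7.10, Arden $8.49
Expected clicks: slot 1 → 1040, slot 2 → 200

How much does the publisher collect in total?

Total revenue: $10076.40

Ranked by bid: $8.49 (Arden) > $8.21 (Willow) > $7.69 (Apex) > …
Slot 1: Arden pays $8.21 × 1040 = $8538.40
Slot 2: Willow pays $7.69 × 200 = $1538.00
Total = $10076.40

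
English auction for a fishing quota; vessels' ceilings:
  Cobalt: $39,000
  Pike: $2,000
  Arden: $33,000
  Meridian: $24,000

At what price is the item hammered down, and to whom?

Cobalt wins at $33,000

Limits ranked: 39,000 (Cobalt) > 33,000 (Arden) > 24,000 (Meridian) > 2,000 (Pike)
Once the price passes $33,000, only Cobalt is left; the hammer falls at Arden's limit of $33,000.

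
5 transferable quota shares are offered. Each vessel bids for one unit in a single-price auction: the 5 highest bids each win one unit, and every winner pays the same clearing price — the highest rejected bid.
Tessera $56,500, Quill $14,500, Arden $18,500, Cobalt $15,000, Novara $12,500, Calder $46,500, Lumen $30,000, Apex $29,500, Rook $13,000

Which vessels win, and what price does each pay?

Tessera, Calder, Lumen, Apex, Arden; each pays $15,000

Sorting: 56,500 (Tessera), 46,500 (Calder), 30,000 (Lumen), 29,500 (Apex), 18,500 (Arden), 15,000 (Cobalt), 14,500 (Quill), …
The 5 highest are Tessera, Calder, Lumen, Apex, Arden.
First losing bid is Cobalt's $15,000, which sets the uniform price.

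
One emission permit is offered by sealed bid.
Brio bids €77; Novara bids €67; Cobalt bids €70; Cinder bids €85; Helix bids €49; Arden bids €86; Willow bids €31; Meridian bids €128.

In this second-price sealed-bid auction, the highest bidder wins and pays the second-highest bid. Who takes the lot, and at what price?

Second-price sealed-bid auction: the highest bidder wins and pays the second-highest bid.
Bids in order: 128 (Meridian) > 86 (Arden) > 85 (Cinder) > 77 (Brio) > 70 (Cobalt) > 67 (Novara) > …
Meridian is highest; pays the second-highest bid, €86.

Meridian pays €86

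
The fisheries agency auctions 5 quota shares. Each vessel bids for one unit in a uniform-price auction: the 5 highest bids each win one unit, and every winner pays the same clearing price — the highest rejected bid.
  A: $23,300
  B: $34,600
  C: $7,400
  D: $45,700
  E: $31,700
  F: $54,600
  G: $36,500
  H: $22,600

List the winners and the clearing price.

Sorting: 54,600 (F), 45,700 (D), 36,500 (G), 34,600 (B), 31,700 (E), 23,300 (A), 22,600 (H), …
The 5 highest are F, D, G, B, E.
Highest unsuccessful bid: $23,300 → clearing price.

F, D, G, B, E; each pays $23,300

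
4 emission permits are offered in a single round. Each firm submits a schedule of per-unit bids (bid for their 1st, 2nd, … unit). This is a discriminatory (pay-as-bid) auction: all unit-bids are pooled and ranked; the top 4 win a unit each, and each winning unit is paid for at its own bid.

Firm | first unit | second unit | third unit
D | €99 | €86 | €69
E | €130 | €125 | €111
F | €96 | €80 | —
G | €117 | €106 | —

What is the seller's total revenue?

Total revenue: €483

Pooled unit-bids ranked (top 4): 130 (E-1), 125 (E-2), 117 (G-1), 111 (E-3)
Next rejected bid: €106 (not a price — pay-as-bid).
Each winning unit pays its own bid.
Revenue = 130 + 125 + 117 + 111 = €483.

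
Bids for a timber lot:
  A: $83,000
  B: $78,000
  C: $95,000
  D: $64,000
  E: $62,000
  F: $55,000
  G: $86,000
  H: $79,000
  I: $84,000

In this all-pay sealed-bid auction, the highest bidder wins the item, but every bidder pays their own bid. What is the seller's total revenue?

Rule: the highest bidder wins the item, but every bidder pays their own bid.
Bids ranked: 95,000 (C) > 86,000 (G) > 84,000 (I) > 83,000 (A) > 79,000 (H) > 78,000 (B) > …
Every bidder forfeits their bid regardless of winning.
Revenue = 83,000 + 78,000 + 95,000 + 64,000 + 62,000 + 55,000 + 86,000 + 79,000 + 84,000 = $686,000.

Total revenue: $686,000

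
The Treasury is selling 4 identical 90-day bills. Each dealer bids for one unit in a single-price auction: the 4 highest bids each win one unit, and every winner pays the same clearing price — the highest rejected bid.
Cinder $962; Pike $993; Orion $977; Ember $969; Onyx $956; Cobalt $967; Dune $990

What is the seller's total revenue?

Total revenue: $3,868

Ordering the bids: 993 (Pike), 990 (Dune), 977 (Orion), 969 (Ember), 967 (Cobalt), 962 (Cinder), …
Winners (4 units): Pike, Dune, Orion, Ember.
Clearing price = highest rejected bid = $967.
Total revenue = 4 × $967 = $3,868.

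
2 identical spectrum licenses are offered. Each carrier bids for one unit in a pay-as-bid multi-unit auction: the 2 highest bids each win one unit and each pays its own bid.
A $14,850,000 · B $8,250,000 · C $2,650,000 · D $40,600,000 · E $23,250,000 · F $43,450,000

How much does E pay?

E pays $0

Ordering the bids: 43,450,000 (F), 40,600,000 (D), 23,250,000 (E), 14,850,000 (A), …
The 2 highest are F, D.
E does not win → $0.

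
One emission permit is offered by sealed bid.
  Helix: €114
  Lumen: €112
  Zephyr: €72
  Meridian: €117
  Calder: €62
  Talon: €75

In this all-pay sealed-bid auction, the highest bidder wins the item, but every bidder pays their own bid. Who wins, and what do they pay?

Sorting bids: 117 (Meridian) > 114 (Helix) > 112 (Lumen) > 75 (Talon) > 72 (Zephyr) > 62 (Calder)
Meridian wins with the top bid; all bids are sunk regardless.

Meridian pays €117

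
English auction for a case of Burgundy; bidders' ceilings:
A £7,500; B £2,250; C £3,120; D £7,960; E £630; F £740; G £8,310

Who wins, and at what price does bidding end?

Sorting limits: 8,310 (G) > 7,960 (D) > 7,500 (A) > 3,120 (C) > 2,250 (B) > 740 (F) > …
Bidding ends when D exits at £7,960; G takes it.

G wins at £7,960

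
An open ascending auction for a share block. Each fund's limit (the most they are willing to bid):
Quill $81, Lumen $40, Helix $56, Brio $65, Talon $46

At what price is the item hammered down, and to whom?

Quill wins at $65

Open ascending-bid auction: the price rises until one bidder remains; the winner pays the price at which the last rival dropped out.
Sorting limits: 81 (Quill) > 65 (Brio) > 56 (Helix) > 46 (Talon) > 40 (Lumen)
Once the price passes $65, only Quill is left; the hammer falls at Brio's limit of $65.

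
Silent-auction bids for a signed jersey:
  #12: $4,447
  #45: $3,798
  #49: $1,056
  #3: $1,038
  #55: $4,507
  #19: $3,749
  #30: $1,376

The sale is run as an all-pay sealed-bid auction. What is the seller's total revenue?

Total revenue: $19,971

Rule: the highest bidder wins the item, but every bidder pays their own bid.
Bids in order: 4,507 (#55) > 4,447 (#12) > 3,798 (#45) > 3,749 (#19) > 1,376 (#30) > 1,056 (#49) > …
Every bidder forfeits their bid regardless of winning.
Revenue = 4,447 + 3,798 + 1,056 + 1,038 + 4,507 + 3,749 + 1,376 = $19,971.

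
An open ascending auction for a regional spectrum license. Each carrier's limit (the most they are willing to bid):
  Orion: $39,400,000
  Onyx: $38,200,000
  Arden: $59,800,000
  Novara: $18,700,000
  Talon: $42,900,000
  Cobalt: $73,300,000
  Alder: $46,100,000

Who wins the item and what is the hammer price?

Cobalt wins at $59,800,000

Limits in order: 73,300,000 (Cobalt) > 59,800,000 (Arden) > 46,100,000 (Alder) > 42,900,000 (Talon) > 39,400,000 (Orion) > 38,200,000 (Onyx) > …
Bidding ends when Arden exits at $59,800,000; Cobalt takes it.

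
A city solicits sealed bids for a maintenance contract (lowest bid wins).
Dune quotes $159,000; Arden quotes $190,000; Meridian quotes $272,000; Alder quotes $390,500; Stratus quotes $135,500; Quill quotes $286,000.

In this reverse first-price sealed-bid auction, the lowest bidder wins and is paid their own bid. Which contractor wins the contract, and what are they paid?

Stratus is paid $135,500

Bids ranked: 135,500 (Stratus) < 159,000 (Dune) < 190,000 (Arden) < 272,000 (Meridian) < 286,000 (Quill) < 390,500 (Alder)
First-price: Stratus is paid what they bid, $135,500.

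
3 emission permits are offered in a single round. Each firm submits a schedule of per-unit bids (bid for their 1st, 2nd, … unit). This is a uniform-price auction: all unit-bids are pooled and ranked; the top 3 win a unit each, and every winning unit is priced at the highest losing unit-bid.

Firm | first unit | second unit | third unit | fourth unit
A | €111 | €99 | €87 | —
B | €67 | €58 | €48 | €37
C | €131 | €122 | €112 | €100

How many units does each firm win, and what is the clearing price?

C 3; clearing price €111

Merging the schedules and taking the best 3: 131 (C-1), 122 (C-2), 112 (C-3)
First bid not allocated: €111.
Allocation: C 3.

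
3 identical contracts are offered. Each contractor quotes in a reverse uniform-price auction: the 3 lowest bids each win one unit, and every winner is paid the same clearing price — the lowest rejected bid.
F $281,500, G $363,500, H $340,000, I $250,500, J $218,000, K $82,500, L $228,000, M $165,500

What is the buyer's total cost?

Sorting: 82,500 (K), 165,500 (M), 218,000 (J), 228,000 (L), 250,500 (I), …
Lowest 3: K, M, J.
Clearing price = lowest rejected bid = $228,000.
Total cost = 3 × $228,000 = $684,000.

Total cost: $684,000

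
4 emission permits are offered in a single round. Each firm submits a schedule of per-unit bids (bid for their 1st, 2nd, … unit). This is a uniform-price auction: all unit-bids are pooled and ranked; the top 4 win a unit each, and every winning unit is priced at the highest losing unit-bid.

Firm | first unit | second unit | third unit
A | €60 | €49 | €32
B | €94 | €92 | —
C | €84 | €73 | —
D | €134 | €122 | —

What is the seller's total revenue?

Total revenue: €336

All unit-bids, highest first — top 4: 134 (D-1), 122 (D-2), 94 (B-1), 92 (B-2)
Highest rejected unit-bid = €84.
Allocation: B 2, D 2. Every unit priced at €84.
Revenue = 4 × 84 = €336.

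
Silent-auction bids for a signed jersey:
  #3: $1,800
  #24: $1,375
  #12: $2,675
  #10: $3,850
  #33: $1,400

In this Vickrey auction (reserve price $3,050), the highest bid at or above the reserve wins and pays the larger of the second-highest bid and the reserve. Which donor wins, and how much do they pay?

Sorting bids: 3,850 (#10) > 2,675 (#12) > 1,800 (#3) > 1,400 (#33) > 1,375 (#24)
Highest eligible bid: #10 at $3,850.
max(second-highest $2,675, reserve $3,050) = $3,050.

#10 pays $3,050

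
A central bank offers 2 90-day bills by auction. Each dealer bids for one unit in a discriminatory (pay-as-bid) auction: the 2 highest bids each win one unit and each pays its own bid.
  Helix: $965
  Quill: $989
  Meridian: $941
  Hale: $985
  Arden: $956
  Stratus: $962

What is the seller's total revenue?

Sorting: 989 (Quill), 985 (Hale), 965 (Helix), 962 (Stratus), …
Winners (2 units): Quill, Hale.
Total revenue = 989 + 985 = $1,974.

Total revenue: $1,974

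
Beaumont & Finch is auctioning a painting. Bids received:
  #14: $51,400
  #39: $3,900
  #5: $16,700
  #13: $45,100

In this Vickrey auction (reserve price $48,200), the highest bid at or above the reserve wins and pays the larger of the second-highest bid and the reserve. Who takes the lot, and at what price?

#14 pays $48,200

Bids in order: 51,400 (#14) > 45,100 (#13) > 16,700 (#5) > 3,900 (#39)
Highest eligible bid: #14 at $51,400.
max(second-highest $45,100, reserve $48,200) = $48,200.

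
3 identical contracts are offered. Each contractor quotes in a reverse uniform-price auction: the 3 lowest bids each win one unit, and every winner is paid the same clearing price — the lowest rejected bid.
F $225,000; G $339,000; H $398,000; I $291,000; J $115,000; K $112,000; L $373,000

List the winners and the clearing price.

Sorting: 112,000 (K), 115,000 (J), 225,000 (F), 291,000 (I), 339,000 (G), …
The 3 lowest are K, J, F.
Lowest unsuccessful bid: $291,000 → clearing price.

K, J, F; each is paid $291,000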